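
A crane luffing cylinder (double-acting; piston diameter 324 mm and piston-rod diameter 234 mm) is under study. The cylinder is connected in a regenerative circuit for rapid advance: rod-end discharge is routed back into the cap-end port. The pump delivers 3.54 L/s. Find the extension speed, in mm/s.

v ≈ 82.3 mm/s

In regeneration the rod-end outflow joins the pump flow into the cap end, so the net volume the pump must supply per unit advance equals the rod cross-section area.
Rod cross-section A_rod = π/4 × (234 mm)² = 43010 mm^2
v = Q_pump / A_rod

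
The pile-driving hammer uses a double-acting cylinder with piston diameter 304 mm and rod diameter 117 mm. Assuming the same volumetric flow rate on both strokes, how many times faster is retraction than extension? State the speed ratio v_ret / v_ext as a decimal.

v_ret/v_ext ≈ 1.17

Cap-side area A_cap = π/4 × (304 mm)² = 72580 mm^2
Rod-side annular area A_ann = π/4 × (304² − 117²) = 61830 mm^2
For equal Q, v ∝ 1/A, so v_ret/v_ext = A_cap/A_ann.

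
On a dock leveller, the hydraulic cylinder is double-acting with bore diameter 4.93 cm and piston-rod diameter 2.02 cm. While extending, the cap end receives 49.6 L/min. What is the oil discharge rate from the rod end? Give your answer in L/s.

Cap-side area A_cap = π/4 × (4.93 cm)² = 19.09 cm^2
Rod-side annular area A_ann = π/4 × (4.93² − 2.02²) = 15.88 cm^2
Piston speed v = Q_in/A_cap; rod-end outflow Q_out = v × A_ann = Q_in × A_ann/A_cap.

Q_out ≈ 0.688 L/s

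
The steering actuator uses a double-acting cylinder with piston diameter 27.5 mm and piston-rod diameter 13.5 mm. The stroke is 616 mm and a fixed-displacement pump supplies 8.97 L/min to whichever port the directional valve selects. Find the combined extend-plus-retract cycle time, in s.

t ≈ 4.30 s

Cap-side area A_cap = π/4 × (27.5 mm)² = 594.0 mm^2
Rod-side annular area A_ann = π/4 × (27.5² − 13.5²) = 450.8 mm^2
t_ext = A_cap·L/Q = 2.447 s
t_ret = A_ann·L/Q = 1.858 s
t_cycle = t_ext + t_ret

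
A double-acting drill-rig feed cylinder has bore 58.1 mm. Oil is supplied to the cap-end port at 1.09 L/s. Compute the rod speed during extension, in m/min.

Cap-side area A_cap = π/4 × (58.1 mm)² = 2651 mm^2
v = Q / A

v ≈ 24.7 m/min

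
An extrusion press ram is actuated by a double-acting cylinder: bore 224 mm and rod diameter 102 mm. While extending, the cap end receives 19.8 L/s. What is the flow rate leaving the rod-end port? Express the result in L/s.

Q_out ≈ 15.7 L/s

Cap-side area A_cap = π/4 × (224 mm)² = 39410 mm^2
Rod-side annular area A_ann = π/4 × (224² − 102²) = 31240 mm^2
Piston speed v = Q_in/A_cap; rod-end outflow Q_out = v × A_ann = Q_in × A_ann/A_cap.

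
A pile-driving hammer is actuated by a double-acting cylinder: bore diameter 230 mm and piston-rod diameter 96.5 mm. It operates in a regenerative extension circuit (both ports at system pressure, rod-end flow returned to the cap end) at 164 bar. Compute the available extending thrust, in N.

With equal pressure on both faces, forces on the annular region cancel; the net push is pressure × rod cross-section.
Rod cross-section A_rod = π/4 × (96.5 mm)² = 7314 mm^2
F = P × A_rod

F ≈ 1.20e5 N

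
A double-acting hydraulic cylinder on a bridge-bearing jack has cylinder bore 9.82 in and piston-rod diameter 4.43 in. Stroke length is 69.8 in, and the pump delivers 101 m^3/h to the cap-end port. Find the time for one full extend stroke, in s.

t ≈ 3.09 s

Cap-side area A_cap = π/4 × (9.82 in)² = 75.74 in^2
Swept volume V = A × L; t = V / Q = A·L / Q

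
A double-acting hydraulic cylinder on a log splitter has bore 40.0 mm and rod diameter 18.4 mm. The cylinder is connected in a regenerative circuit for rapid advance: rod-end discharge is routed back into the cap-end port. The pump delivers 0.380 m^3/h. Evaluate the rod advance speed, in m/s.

v ≈ 0.397 m/s

In regeneration the rod-end outflow joins the pump flow into the cap end, so the net volume the pump must supply per unit advance equals the rod cross-section area.
Rod cross-section A_rod = π/4 × (18.4 mm)² = 265.9 mm^2
v = Q_pump / A_rod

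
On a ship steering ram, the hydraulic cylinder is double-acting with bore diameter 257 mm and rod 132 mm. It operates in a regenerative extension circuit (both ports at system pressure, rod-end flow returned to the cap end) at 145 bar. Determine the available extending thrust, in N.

F ≈ 1.98e5 N

With equal pressure on both faces, forces on the annular region cancel; the net push is pressure × rod cross-section.
Rod cross-section A_rod = π/4 × (132 mm)² = 13680 mm^2
F = P × A_rod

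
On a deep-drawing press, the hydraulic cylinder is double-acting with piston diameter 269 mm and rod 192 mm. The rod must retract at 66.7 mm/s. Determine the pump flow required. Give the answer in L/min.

Q ≈ 112 L/min

Rod-side annular area A_ann = π/4 × (269² − 192²) = 27880 mm^2
Q = A × v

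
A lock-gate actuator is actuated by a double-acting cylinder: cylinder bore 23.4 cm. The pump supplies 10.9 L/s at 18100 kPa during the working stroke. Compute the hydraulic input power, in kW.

W ≈ 197 kW

Hydraulic power = P × Q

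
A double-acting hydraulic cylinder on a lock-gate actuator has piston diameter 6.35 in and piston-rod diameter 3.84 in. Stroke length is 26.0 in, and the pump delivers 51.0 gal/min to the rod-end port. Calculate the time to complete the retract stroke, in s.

t ≈ 2.66 s

Rod-side annular area A_ann = π/4 × (6.35² − 3.84²) = 20.09 in^2
Swept volume V = A × L; t = V / Q = A·L / Q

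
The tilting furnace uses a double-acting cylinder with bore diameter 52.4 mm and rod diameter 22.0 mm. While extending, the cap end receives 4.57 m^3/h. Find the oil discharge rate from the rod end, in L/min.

Q_out ≈ 62.7 L/min

Cap-side area A_cap = π/4 × (52.4 mm)² = 2157 mm^2
Rod-side annular area A_ann = π/4 × (52.4² − 22.0²) = 1776 mm^2
Piston speed v = Q_in/A_cap; rod-end outflow Q_out = v × A_ann = Q_in × A_ann/A_cap.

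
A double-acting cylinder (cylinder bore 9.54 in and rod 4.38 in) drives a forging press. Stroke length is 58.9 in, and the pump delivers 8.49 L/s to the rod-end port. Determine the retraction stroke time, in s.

t ≈ 6.41 s

Rod-side annular area A_ann = π/4 × (9.54² − 4.38²) = 56.41 in^2
Swept volume V = A × L; t = V / Q = A·L / Q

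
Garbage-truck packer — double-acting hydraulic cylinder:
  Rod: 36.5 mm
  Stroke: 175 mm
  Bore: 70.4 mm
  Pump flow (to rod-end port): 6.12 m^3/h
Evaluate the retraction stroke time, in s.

Rod-side annular area A_ann = π/4 × (70.4² − 36.5²) = 2846 mm^2
Swept volume V = A × L; t = V / Q = A·L / Q

t ≈ 0.293 s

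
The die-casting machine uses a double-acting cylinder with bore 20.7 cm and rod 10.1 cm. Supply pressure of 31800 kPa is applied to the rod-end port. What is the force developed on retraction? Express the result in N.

Rod-side annular area A_ann = π/4 × (20.7² − 10.1²) = 256.4 cm^2
On retraction the pressure acts on the annular area (bore minus rod).
F = P × A_ann

F ≈ 8.15e5 N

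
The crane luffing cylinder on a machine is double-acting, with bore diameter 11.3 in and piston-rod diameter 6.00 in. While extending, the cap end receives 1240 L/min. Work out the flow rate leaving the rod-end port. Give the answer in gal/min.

Q_out ≈ 235 gal/min

Cap-side area A_cap = π/4 × (11.3 in)² = 100.3 in^2
Rod-side annular area A_ann = π/4 × (11.3² − 6.00²) = 72.01 in^2
Piston speed v = Q_in/A_cap; rod-end outflow Q_out = v × A_ann = Q_in × A_ann/A_cap.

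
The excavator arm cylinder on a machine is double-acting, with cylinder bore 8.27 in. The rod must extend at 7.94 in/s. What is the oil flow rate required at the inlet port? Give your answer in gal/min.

Cap-side area A_cap = π/4 × (8.27 in)² = 53.72 in^2
Q = A × v

Q ≈ 111 gal/min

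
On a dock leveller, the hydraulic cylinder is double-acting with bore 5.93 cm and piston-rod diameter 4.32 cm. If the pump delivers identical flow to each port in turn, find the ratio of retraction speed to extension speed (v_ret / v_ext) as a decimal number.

Cap-side area A_cap = π/4 × (5.93 cm)² = 27.62 cm^2
Rod-side annular area A_ann = π/4 × (5.93² − 4.32²) = 12.96 cm^2
For equal Q, v ∝ 1/A, so v_ret/v_ext = A_cap/A_ann.

v_ret/v_ext ≈ 2.13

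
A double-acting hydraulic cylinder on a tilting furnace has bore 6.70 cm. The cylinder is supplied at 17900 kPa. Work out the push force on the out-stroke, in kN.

Cap-side area A_cap = π/4 × (6.70 cm)² = 35.26 cm^2
F = P × A_cap = 17900 kPa × A_cap

F ≈ 63.1 kN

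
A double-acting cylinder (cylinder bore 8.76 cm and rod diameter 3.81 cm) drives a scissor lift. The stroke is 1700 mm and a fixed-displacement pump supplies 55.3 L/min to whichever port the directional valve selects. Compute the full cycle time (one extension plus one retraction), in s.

Cap-side area A_cap = π/4 × (8.76 cm)² = 60.27 cm^2
Rod-side annular area A_ann = π/4 × (8.76² − 3.81²) = 48.87 cm^2
t_ext = A_cap·L/Q = 11.12 s
t_ret = A_ann·L/Q = 9.014 s
t_cycle = t_ext + t_ret

t ≈ 20.1 s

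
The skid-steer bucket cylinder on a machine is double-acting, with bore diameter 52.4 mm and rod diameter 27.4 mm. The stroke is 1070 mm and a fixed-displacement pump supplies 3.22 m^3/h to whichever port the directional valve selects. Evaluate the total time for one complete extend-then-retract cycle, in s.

Cap-side area A_cap = π/4 × (52.4 mm)² = 2157 mm^2
Rod-side annular area A_ann = π/4 × (52.4² − 27.4²) = 1567 mm^2
t_ext = A_cap·L/Q = 2.580 s
t_ret = A_ann·L/Q = 1.874 s
t_cycle = t_ext + t_ret

t ≈ 4.45 s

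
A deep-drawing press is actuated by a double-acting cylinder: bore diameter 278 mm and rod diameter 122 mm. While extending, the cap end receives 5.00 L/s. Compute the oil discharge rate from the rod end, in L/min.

Q_out ≈ 242 L/min

Cap-side area A_cap = π/4 × (278 mm)² = 60700 mm^2
Rod-side annular area A_ann = π/4 × (278² − 122²) = 49010 mm^2
Piston speed v = Q_in/A_cap; rod-end outflow Q_out = v × A_ann = Q_in × A_ann/A_cap.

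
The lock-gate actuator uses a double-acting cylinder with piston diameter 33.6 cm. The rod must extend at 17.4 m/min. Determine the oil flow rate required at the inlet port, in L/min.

Q ≈ 1540 L/min

Cap-side area A_cap = π/4 × (33.6 cm)² = 886.7 cm^2
Q = A × v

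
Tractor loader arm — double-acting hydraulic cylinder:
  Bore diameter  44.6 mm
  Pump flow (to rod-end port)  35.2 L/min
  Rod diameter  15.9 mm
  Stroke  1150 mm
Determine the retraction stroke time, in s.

t ≈ 2.67 s

Rod-side annular area A_ann = π/4 × (44.6² − 15.9²) = 1364 mm^2
Swept volume V = A × L; t = V / Q = A·L / Q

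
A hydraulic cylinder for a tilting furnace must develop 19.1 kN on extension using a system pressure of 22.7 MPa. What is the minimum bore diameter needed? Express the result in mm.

D ≈ 32.7 mm

Extension force acts on the full piston face: F = P × (π/4)D².
D = √(4F / (πP)) = √(4 × 19.1 kN / (π × 22.7 MPa))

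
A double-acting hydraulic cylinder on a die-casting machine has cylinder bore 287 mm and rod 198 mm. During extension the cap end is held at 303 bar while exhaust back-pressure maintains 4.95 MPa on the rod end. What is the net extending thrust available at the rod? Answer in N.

F ≈ 1.79e6 N

Cap-side area A_cap = π/4 × (287 mm)² = 64690 mm^2
Rod-side annular area A_ann = π/4 × (287² − 198²) = 33900 mm^2
Net thrust = P_cap·A_cap − P_rod·A_ann = 1.960e6 N − 1.678e5 N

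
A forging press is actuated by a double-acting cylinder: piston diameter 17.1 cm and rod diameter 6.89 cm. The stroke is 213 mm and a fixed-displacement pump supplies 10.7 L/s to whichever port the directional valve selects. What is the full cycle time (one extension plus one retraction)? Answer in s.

t ≈ 0.840 s

Cap-side area A_cap = π/4 × (17.1 cm)² = 229.7 cm^2
Rod-side annular area A_ann = π/4 × (17.1² − 6.89²) = 192.4 cm^2
t_ext = A_cap·L/Q = 0.4572 s
t_ret = A_ann·L/Q = 0.3829 s
t_cycle = t_ext + t_ret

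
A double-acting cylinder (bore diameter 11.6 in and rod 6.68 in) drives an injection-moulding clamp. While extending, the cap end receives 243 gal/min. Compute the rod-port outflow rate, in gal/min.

Cap-side area A_cap = π/4 × (11.6 in)² = 105.7 in^2
Rod-side annular area A_ann = π/4 × (11.6² − 6.68²) = 70.64 in^2
Piston speed v = Q_in/A_cap; rod-end outflow Q_out = v × A_ann = Q_in × A_ann/A_cap.

Q_out ≈ 162 gal/min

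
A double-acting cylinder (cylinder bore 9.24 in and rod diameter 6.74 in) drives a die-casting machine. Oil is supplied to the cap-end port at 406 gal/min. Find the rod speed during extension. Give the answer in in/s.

Cap-side area A_cap = π/4 × (9.24 in)² = 67.06 in^2
v = Q / A

v ≈ 23.3 in/s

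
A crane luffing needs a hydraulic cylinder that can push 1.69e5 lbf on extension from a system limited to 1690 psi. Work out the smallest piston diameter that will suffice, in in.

Extension force acts on the full piston face: F = P × (π/4)D².
D = √(4F / (πP)) = √(4 × 1.69e5 lbf / (π × 1690 psi))

D ≈ 11.3 in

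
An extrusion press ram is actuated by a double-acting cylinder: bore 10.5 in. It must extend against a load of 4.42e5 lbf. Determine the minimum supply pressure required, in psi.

Cap-side area A_cap = π/4 × (10.5 in)² = 86.59 in^2
P = F / A = 4.42e5 lbf / A

P ≈ 5100 psi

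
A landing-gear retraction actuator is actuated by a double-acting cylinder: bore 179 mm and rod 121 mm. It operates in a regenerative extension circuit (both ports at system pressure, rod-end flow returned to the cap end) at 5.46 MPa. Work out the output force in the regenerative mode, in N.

F ≈ 62800 N

With equal pressure on both faces, forces on the annular region cancel; the net push is pressure × rod cross-section.
Rod cross-section A_rod = π/4 × (121 mm)² = 11500 mm^2
F = P × A_rod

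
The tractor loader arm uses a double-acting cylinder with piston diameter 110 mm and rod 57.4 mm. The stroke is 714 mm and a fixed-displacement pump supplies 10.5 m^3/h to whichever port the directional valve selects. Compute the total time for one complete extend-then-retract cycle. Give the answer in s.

Cap-side area A_cap = π/4 × (110 mm)² = 9503 mm^2
Rod-side annular area A_ann = π/4 × (110² − 57.4²) = 6916 mm^2
t_ext = A_cap·L/Q = 2.326 s
t_ret = A_ann·L/Q = 1.693 s
t_cycle = t_ext + t_ret

t ≈ 4.02 s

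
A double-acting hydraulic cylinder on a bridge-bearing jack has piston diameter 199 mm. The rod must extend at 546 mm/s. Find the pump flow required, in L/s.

Q ≈ 17.0 L/s

Cap-side area A_cap = π/4 × (199 mm)² = 31100 mm^2
Q = A × v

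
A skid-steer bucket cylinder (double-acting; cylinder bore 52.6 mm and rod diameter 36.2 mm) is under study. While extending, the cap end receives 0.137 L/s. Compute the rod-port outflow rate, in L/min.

Cap-side area A_cap = π/4 × (52.6 mm)² = 2173 mm^2
Rod-side annular area A_ann = π/4 × (52.6² − 36.2²) = 1144 mm^2
Piston speed v = Q_in/A_cap; rod-end outflow Q_out = v × A_ann = Q_in × A_ann/A_cap.

Q_out ≈ 4.33 L/min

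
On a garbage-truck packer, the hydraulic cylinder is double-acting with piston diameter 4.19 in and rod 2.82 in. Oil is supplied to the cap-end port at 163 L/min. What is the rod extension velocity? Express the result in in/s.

Cap-side area A_cap = π/4 × (4.19 in)² = 13.79 in^2
v = Q / A

v ≈ 12.0 in/s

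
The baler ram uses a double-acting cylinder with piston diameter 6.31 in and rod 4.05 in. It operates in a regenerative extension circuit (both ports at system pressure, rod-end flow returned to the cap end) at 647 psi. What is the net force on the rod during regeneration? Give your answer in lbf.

With equal pressure on both faces, forces on the annular region cancel; the net push is pressure × rod cross-section.
Rod cross-section A_rod = π/4 × (4.05 in)² = 12.88 in^2
F = P × A_rod

F ≈ 8330 lbf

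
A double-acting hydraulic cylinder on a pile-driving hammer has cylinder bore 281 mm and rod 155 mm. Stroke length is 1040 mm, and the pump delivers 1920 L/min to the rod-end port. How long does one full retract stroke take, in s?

Rod-side annular area A_ann = π/4 × (281² − 155²) = 43150 mm^2
Swept volume V = A × L; t = V / Q = A·L / Q

t ≈ 1.40 s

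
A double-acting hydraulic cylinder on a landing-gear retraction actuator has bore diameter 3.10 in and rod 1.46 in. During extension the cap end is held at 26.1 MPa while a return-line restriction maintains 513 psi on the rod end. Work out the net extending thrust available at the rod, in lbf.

F ≈ 25600 lbf

Cap-side area A_cap = π/4 × (3.10 in)² = 7.548 in^2
Rod-side annular area A_ann = π/4 × (3.10² − 1.46²) = 5.874 in^2
Net thrust = P_cap·A_cap − P_rod·A_ann = 28570 lbf − 3013 lbf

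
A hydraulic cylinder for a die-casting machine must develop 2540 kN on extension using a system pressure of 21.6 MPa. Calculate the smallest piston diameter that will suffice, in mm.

Extension force acts on the full piston face: F = P × (π/4)D².
D = √(4F / (πP)) = √(4 × 2540 kN / (π × 21.6 MPa))

D ≈ 387 mm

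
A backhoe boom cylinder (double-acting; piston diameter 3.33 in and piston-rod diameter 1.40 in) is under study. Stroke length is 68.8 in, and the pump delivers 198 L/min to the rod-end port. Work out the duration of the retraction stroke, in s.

Rod-side annular area A_ann = π/4 × (3.33² − 1.40²) = 7.170 in^2
Swept volume V = A × L; t = V / Q = A·L / Q

t ≈ 2.45 s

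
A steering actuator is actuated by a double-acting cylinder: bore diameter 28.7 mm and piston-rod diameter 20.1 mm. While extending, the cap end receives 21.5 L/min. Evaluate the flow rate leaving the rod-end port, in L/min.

Q_out ≈ 11.0 L/min

Cap-side area A_cap = π/4 × (28.7 mm)² = 646.9 mm^2
Rod-side annular area A_ann = π/4 × (28.7² − 20.1²) = 329.6 mm^2
Piston speed v = Q_in/A_cap; rod-end outflow Q_out = v × A_ann = Q_in × A_ann/A_cap.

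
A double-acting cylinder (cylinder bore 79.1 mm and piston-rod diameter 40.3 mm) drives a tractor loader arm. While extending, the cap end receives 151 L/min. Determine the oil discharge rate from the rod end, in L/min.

Q_out ≈ 112 L/min

Cap-side area A_cap = π/4 × (79.1 mm)² = 4914 mm^2
Rod-side annular area A_ann = π/4 × (79.1² − 40.3²) = 3639 mm^2
Piston speed v = Q_in/A_cap; rod-end outflow Q_out = v × A_ann = Q_in × A_ann/A_cap.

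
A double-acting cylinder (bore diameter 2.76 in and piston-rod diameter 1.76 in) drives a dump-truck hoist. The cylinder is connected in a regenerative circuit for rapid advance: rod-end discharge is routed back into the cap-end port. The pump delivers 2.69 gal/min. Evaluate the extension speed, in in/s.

In regeneration the rod-end outflow joins the pump flow into the cap end, so the net volume the pump must supply per unit advance equals the rod cross-section area.
Rod cross-section A_rod = π/4 × (1.76 in)² = 2.433 in^2
v = Q_pump / A_rod

v ≈ 4.26 in/s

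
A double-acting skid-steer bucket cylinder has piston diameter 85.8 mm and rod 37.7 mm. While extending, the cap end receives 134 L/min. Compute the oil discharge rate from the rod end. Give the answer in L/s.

Q_out ≈ 1.80 L/s

Cap-side area A_cap = π/4 × (85.8 mm)² = 5782 mm^2
Rod-side annular area A_ann = π/4 × (85.8² − 37.7²) = 4666 mm^2
Piston speed v = Q_in/A_cap; rod-end outflow Q_out = v × A_ann = Q_in × A_ann/A_cap.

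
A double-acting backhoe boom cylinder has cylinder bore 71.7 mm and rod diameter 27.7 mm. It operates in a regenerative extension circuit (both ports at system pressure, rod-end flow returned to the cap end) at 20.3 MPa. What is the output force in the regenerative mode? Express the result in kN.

With equal pressure on both faces, forces on the annular region cancel; the net push is pressure × rod cross-section.
Rod cross-section A_rod = π/4 × (27.7 mm)² = 602.6 mm^2
F = P × A_rod

F ≈ 12.2 kN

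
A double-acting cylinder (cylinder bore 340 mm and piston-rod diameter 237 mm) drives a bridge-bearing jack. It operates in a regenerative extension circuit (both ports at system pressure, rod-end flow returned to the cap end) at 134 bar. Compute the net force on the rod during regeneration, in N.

F ≈ 5.91e5 N

With equal pressure on both faces, forces on the annular region cancel; the net push is pressure × rod cross-section.
Rod cross-section A_rod = π/4 × (237 mm)² = 44120 mm^2
F = P × A_rod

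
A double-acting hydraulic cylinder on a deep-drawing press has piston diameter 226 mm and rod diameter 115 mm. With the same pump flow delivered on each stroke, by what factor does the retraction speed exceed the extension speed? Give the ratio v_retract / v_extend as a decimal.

Cap-side area A_cap = π/4 × (226 mm)² = 40110 mm^2
Rod-side annular area A_ann = π/4 × (226² − 115²) = 29730 mm^2
For equal Q, v ∝ 1/A, so v_ret/v_ext = A_cap/A_ann.

v_ret/v_ext ≈ 1.35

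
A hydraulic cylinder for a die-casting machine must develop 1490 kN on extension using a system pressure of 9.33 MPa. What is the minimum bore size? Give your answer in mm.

Extension force acts on the full piston face: F = P × (π/4)D².
D = √(4F / (πP)) = √(4 × 1490 kN / (π × 9.33 MPa))

D ≈ 451 mm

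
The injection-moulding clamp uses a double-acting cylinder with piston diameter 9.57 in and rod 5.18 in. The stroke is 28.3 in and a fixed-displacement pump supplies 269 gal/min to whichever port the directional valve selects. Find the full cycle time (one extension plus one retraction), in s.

t ≈ 3.36 s

Cap-side area A_cap = π/4 × (9.57 in)² = 71.93 in^2
Rod-side annular area A_ann = π/4 × (9.57² − 5.18²) = 50.86 in^2
t_ext = A_cap·L/Q = 1.966 s
t_ret = A_ann·L/Q = 1.390 s
t_cycle = t_ext + t_ret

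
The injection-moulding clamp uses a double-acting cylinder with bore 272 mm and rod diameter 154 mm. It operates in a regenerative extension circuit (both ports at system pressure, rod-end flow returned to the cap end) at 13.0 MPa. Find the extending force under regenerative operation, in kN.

With equal pressure on both faces, forces on the annular region cancel; the net push is pressure × rod cross-section.
Rod cross-section A_rod = π/4 × (154 mm)² = 18630 mm^2
F = P × A_rod

F ≈ 242 kN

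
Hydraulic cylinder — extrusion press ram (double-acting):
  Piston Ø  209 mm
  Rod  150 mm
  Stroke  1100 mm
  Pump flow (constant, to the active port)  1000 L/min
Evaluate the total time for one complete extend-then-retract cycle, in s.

t ≈ 3.36 s

Cap-side area A_cap = π/4 × (209 mm)² = 34310 mm^2
Rod-side annular area A_ann = π/4 × (209² − 150²) = 16640 mm^2
t_ext = A_cap·L/Q = 2.264 s
t_ret = A_ann·L/Q = 1.098 s
t_cycle = t_ext + t_ret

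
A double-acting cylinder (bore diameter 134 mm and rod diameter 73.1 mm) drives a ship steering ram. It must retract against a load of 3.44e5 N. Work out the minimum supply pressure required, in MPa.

Rod-side annular area A_ann = π/4 × (134² − 73.1²) = 9906 mm^2
Retraction: pressure acts on the annular area.
P = F / A = 3.44e5 N / A

P ≈ 34.7 MPa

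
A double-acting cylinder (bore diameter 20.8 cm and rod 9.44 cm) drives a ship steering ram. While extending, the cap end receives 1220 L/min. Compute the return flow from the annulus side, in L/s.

Q_out ≈ 16.1 L/s

Cap-side area A_cap = π/4 × (20.8 cm)² = 339.8 cm^2
Rod-side annular area A_ann = π/4 × (20.8² − 9.44²) = 269.8 cm^2
Piston speed v = Q_in/A_cap; rod-end outflow Q_out = v × A_ann = Q_in × A_ann/A_cap.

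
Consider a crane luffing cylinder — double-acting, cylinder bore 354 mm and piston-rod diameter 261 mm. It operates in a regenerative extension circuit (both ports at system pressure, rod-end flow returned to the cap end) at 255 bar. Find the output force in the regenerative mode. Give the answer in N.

F ≈ 1.36e6 N

With equal pressure on both faces, forces on the annular region cancel; the net push is pressure × rod cross-section.
Rod cross-section A_rod = π/4 × (261 mm)² = 53500 mm^2
F = P × A_rod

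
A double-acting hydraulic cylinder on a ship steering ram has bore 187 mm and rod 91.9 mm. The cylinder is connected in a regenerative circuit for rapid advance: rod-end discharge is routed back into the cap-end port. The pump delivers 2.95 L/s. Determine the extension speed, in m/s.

In regeneration the rod-end outflow joins the pump flow into the cap end, so the net volume the pump must supply per unit advance equals the rod cross-section area.
Rod cross-section A_rod = π/4 × (91.9 mm)² = 6633 mm^2
v = Q_pump / A_rod

v ≈ 0.445 m/s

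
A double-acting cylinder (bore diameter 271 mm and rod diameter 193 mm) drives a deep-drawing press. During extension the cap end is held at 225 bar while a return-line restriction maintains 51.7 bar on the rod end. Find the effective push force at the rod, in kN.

Cap-side area A_cap = π/4 × (271 mm)² = 57680 mm^2
Rod-side annular area A_ann = π/4 × (271² − 193²) = 28430 mm^2
Net thrust = P_cap·A_cap − P_rod·A_ann = 1298 kN − 147.0 kN

F ≈ 1150 kN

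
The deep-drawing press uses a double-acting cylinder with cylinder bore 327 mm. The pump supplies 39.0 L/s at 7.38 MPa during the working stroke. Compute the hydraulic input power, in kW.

W ≈ 288 kW

Hydraulic power = P × Q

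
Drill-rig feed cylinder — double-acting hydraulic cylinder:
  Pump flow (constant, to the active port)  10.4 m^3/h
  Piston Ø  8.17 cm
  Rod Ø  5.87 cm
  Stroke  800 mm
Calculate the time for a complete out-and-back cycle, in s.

Cap-side area A_cap = π/4 × (8.17 cm)² = 52.42 cm^2
Rod-side annular area A_ann = π/4 × (8.17² − 5.87²) = 25.36 cm^2
t_ext = A_cap·L/Q = 1.452 s
t_ret = A_ann·L/Q = 0.7023 s
t_cycle = t_ext + t_ret

t ≈ 2.15 s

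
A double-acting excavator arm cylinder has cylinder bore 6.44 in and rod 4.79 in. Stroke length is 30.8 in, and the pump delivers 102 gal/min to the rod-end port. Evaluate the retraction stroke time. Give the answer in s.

Rod-side annular area A_ann = π/4 × (6.44² − 4.79²) = 14.55 in^2
Swept volume V = A × L; t = V / Q = A·L / Q

t ≈ 1.14 s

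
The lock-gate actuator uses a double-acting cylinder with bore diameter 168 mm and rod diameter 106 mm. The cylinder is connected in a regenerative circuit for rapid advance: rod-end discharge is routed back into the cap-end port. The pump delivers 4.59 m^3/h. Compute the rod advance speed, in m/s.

In regeneration the rod-end outflow joins the pump flow into the cap end, so the net volume the pump must supply per unit advance equals the rod cross-section area.
Rod cross-section A_rod = π/4 × (106 mm)² = 8825 mm^2
v = Q_pump / A_rod

v ≈ 0.144 m/s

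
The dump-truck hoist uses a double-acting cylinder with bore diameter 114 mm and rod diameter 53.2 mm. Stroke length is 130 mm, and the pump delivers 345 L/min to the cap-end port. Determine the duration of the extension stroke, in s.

Cap-side area A_cap = π/4 × (114 mm)² = 10210 mm^2
Swept volume V = A × L; t = V / Q = A·L / Q

t ≈ 0.231 s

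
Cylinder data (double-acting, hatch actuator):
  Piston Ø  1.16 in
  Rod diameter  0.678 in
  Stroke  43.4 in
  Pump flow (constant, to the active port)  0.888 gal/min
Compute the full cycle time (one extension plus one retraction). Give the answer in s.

Cap-side area A_cap = π/4 × (1.16 in)² = 1.057 in^2
Rod-side annular area A_ann = π/4 × (1.16² − 0.678²) = 0.6958 in^2
t_ext = A_cap·L/Q = 13.42 s
t_ret = A_ann·L/Q = 8.833 s
t_cycle = t_ext + t_ret

t ≈ 22.2 s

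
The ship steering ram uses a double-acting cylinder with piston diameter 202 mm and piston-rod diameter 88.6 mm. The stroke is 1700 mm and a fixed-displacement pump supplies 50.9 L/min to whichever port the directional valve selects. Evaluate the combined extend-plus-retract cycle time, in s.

Cap-side area A_cap = π/4 × (202 mm)² = 32050 mm^2
Rod-side annular area A_ann = π/4 × (202² − 88.6²) = 25880 mm^2
t_ext = A_cap·L/Q = 64.22 s
t_ret = A_ann·L/Q = 51.87 s
t_cycle = t_ext + t_ret

t ≈ 116 s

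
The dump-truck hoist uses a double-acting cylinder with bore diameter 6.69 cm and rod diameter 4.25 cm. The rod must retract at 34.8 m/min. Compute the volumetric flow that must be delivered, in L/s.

Q ≈ 1.22 L/s

Rod-side annular area A_ann = π/4 × (6.69² − 4.25²) = 20.97 cm^2
Q = A × v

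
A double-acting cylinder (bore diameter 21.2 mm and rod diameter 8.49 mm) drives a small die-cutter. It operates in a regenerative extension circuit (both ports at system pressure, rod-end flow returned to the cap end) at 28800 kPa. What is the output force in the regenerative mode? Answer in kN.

With equal pressure on both faces, forces on the annular region cancel; the net push is pressure × rod cross-section.
Rod cross-section A_rod = π/4 × (8.49 mm)² = 56.61 mm^2
F = P × A_rod

F ≈ 1.63 kN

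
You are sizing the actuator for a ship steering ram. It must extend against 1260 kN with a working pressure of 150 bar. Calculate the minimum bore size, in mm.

D ≈ 327 mm

Extension force acts on the full piston face: F = P × (π/4)D².
D = √(4F / (πP)) = √(4 × 1260 kN / (π × 150 bar))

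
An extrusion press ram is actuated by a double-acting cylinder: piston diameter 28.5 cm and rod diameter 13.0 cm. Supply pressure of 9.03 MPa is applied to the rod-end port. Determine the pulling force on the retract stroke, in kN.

Rod-side annular area A_ann = π/4 × (28.5² − 13.0²) = 505.2 cm^2
On retraction the pressure acts on the annular area (bore minus rod).
F = P × A_ann

F ≈ 456 kN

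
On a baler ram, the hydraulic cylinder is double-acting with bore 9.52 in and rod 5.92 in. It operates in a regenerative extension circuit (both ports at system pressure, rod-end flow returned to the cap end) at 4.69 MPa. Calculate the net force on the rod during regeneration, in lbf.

With equal pressure on both faces, forces on the annular region cancel; the net push is pressure × rod cross-section.
Rod cross-section A_rod = π/4 × (5.92 in)² = 27.53 in^2
F = P × A_rod

F ≈ 18700 lbf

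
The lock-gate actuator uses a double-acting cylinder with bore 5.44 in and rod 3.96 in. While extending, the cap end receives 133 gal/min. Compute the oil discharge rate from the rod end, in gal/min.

Q_out ≈ 62.5 gal/min

Cap-side area A_cap = π/4 × (5.44 in)² = 23.24 in^2
Rod-side annular area A_ann = π/4 × (5.44² − 3.96²) = 10.93 in^2
Piston speed v = Q_in/A_cap; rod-end outflow Q_out = v × A_ann = Q_in × A_ann/A_cap.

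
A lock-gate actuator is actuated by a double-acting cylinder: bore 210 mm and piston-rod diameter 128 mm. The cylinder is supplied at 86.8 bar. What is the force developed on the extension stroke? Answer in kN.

F ≈ 301 kN

Cap-side area A_cap = π/4 × (210 mm)² = 34640 mm^2
F = P × A_cap = 86.8 bar × A_cap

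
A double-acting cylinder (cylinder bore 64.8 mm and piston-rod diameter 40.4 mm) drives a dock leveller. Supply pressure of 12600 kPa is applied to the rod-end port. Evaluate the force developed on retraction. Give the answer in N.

Rod-side annular area A_ann = π/4 × (64.8² − 40.4²) = 2016 mm^2
On retraction the pressure acts on the annular area (bore minus rod).
F = P × A_ann

F ≈ 25400 N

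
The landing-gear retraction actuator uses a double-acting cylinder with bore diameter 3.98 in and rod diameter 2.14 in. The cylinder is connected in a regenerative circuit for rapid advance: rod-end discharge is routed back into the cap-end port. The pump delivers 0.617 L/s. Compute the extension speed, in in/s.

v ≈ 10.5 in/s

In regeneration the rod-end outflow joins the pump flow into the cap end, so the net volume the pump must supply per unit advance equals the rod cross-section area.
Rod cross-section A_rod = π/4 × (2.14 in)² = 3.597 in^2
v = Q_pump / A_rod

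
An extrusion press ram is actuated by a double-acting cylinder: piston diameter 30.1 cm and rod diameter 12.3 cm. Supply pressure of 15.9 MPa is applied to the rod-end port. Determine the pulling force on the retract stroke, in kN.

F ≈ 942 kN

Rod-side annular area A_ann = π/4 × (30.1² − 12.3²) = 592.8 cm^2
On retraction the pressure acts on the annular area (bore minus rod).
F = P × A_ann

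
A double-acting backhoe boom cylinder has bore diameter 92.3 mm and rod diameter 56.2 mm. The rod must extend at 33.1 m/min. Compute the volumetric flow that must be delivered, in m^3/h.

Q ≈ 13.3 m^3/h

Cap-side area A_cap = π/4 × (92.3 mm)² = 6691 mm^2
Q = A × v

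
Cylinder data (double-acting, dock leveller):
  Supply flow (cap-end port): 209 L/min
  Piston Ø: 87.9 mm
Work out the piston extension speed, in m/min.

Cap-side area A_cap = π/4 × (87.9 mm)² = 6068 mm^2
v = Q / A

v ≈ 34.4 m/min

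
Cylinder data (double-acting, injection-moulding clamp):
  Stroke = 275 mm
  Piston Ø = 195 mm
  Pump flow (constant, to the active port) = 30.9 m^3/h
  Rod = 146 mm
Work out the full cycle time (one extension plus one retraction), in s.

Cap-side area A_cap = π/4 × (195 mm)² = 29860 mm^2
Rod-side annular area A_ann = π/4 × (195² − 146²) = 13120 mm^2
t_ext = A_cap·L/Q = 0.9568 s
t_ret = A_ann·L/Q = 0.4205 s
t_cycle = t_ext + t_ret

t ≈ 1.38 s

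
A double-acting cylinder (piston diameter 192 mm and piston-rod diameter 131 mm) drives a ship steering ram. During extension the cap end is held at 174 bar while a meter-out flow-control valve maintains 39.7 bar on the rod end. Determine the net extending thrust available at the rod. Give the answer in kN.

F ≈ 442 kN

Cap-side area A_cap = π/4 × (192 mm)² = 28950 mm^2
Rod-side annular area A_ann = π/4 × (192² − 131²) = 15470 mm^2
Net thrust = P_cap·A_cap − P_rod·A_ann = 503.8 kN − 61.43 kN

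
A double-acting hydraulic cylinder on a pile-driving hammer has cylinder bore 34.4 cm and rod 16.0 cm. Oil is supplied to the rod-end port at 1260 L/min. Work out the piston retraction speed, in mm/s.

v ≈ 288 mm/s

Rod-side annular area A_ann = π/4 × (34.4² − 16.0²) = 728.3 cm^2
Flow into the rod-end port fills the annular volume.
v = Q / A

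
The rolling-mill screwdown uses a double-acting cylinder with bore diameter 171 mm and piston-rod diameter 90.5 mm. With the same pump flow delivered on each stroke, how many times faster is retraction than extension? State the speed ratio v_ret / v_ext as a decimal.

v_ret/v_ext ≈ 1.39

Cap-side area A_cap = π/4 × (171 mm)² = 22970 mm^2
Rod-side annular area A_ann = π/4 × (171² − 90.5²) = 16530 mm^2
For equal Q, v ∝ 1/A, so v_ret/v_ext = A_cap/A_ann.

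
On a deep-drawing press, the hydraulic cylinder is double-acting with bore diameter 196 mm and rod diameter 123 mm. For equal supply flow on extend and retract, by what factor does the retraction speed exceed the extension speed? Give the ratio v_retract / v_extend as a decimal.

v_ret/v_ext ≈ 1.65

Cap-side area A_cap = π/4 × (196 mm)² = 30170 mm^2
Rod-side annular area A_ann = π/4 × (196² − 123²) = 18290 mm^2
For equal Q, v ∝ 1/A, so v_ret/v_ext = A_cap/A_ann.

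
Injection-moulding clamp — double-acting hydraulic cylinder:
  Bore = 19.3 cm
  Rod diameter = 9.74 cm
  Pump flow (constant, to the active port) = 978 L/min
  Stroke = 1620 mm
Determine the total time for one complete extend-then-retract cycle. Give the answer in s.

Cap-side area A_cap = π/4 × (19.3 cm)² = 292.6 cm^2
Rod-side annular area A_ann = π/4 × (19.3² − 9.74²) = 218.0 cm^2
t_ext = A_cap·L/Q = 2.908 s
t_ret = A_ann·L/Q = 2.167 s
t_cycle = t_ext + t_ret

t ≈ 5.07 s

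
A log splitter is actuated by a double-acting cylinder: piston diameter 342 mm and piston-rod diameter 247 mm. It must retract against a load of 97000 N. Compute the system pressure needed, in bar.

Rod-side annular area A_ann = π/4 × (342² − 247²) = 43950 mm^2
Retraction: pressure acts on the annular area.
P = F / A = 97000 N / A

P ≈ 22.1 bar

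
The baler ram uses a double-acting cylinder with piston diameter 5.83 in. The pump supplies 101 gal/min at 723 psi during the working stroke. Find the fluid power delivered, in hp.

W ≈ 42.6 hp

Hydraulic power = P × Q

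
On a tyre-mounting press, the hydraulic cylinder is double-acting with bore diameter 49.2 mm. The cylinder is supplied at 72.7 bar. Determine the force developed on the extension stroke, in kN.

Cap-side area A_cap = π/4 × (49.2 mm)² = 1901 mm^2
F = P × A_cap = 72.7 bar × A_cap

F ≈ 13.8 kN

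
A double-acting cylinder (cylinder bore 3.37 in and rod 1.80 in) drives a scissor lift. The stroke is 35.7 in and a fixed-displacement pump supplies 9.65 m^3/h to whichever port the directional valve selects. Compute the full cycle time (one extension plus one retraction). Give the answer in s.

t ≈ 3.34 s

Cap-side area A_cap = π/4 × (3.37 in)² = 8.920 in^2
Rod-side annular area A_ann = π/4 × (3.37² − 1.80²) = 6.375 in^2
t_ext = A_cap·L/Q = 1.947 s
t_ret = A_ann·L/Q = 1.391 s
t_cycle = t_ext + t_ret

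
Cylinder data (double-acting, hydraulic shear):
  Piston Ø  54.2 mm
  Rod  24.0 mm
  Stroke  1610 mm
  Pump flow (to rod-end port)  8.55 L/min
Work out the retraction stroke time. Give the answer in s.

t ≈ 21.0 s

Rod-side annular area A_ann = π/4 × (54.2² − 24.0²) = 1855 mm^2
Swept volume V = A × L; t = V / Q = A·L / Q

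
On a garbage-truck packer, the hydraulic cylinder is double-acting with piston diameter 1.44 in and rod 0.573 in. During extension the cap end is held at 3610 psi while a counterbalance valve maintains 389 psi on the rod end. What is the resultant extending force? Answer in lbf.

F ≈ 5350 lbf

Cap-side area A_cap = π/4 × (1.44 in)² = 1.629 in^2
Rod-side annular area A_ann = π/4 × (1.44² − 0.573²) = 1.371 in^2
Net thrust = P_cap·A_cap − P_rod·A_ann = 5879 lbf − 533.2 lbf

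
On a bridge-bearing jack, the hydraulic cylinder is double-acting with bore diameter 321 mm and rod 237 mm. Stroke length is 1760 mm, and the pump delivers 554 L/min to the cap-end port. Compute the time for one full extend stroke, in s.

Cap-side area A_cap = π/4 × (321 mm)² = 80930 mm^2
Swept volume V = A × L; t = V / Q = A·L / Q

t ≈ 15.4 s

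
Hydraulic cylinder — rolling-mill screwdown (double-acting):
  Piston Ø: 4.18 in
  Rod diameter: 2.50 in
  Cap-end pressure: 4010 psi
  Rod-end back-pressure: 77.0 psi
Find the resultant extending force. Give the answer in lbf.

Cap-side area A_cap = π/4 × (4.18 in)² = 13.72 in^2
Rod-side annular area A_ann = π/4 × (4.18² − 2.50²) = 8.814 in^2
Net thrust = P_cap·A_cap − P_rod·A_ann = 55030 lbf − 678.7 lbf

F ≈ 54300 lbf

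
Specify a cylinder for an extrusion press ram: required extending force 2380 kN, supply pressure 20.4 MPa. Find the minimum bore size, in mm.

D ≈ 385 mm

Extension force acts on the full piston face: F = P × (π/4)D².
D = √(4F / (πP)) = √(4 × 2380 kN / (π × 20.4 MPa))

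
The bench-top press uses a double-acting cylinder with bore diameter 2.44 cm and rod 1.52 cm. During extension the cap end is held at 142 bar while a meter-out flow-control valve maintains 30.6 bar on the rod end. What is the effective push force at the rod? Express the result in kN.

Cap-side area A_cap = π/4 × (2.44 cm)² = 4.676 cm^2
Rod-side annular area A_ann = π/4 × (2.44² − 1.52²) = 2.861 cm^2
Net thrust = P_cap·A_cap − P_rod·A_ann = 6.640 kN − 0.8756 kN

F ≈ 5.76 kN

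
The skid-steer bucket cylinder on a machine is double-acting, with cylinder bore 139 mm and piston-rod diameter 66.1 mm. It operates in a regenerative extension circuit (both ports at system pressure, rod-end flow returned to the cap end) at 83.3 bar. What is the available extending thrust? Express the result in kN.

F ≈ 28.6 kN

With equal pressure on both faces, forces on the annular region cancel; the net push is pressure × rod cross-section.
Rod cross-section A_rod = π/4 × (66.1 mm)² = 3432 mm^2
F = P × A_rod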